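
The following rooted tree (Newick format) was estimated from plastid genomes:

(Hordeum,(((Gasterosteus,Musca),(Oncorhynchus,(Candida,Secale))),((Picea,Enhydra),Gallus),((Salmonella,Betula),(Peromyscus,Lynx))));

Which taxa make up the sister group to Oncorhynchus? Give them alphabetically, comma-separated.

Oncorhynchus attaches to the tree at the node subtending (Oncorhynchus,(Candida,Secale)).
The other lineage descending from that same node — the sister group — is (Candida,Secale); its 2 tips in alphabetical order are the answer.

Candida, Secale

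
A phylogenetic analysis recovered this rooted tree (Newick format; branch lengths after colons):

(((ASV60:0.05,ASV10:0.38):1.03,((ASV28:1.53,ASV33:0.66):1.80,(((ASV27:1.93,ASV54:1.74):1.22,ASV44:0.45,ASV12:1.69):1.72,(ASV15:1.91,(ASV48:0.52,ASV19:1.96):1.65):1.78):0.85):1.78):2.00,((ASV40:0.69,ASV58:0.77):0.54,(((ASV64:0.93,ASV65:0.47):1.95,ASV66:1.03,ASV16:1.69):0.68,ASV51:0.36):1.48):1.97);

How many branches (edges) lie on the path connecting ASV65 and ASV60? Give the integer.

8

The MRCA of ASV65 and ASV60 is the root of the tree.
From ASV65 up to that node: 5 branches. From ASV60 up to the same node: 3 branches. Total: 5 + 3 = 8.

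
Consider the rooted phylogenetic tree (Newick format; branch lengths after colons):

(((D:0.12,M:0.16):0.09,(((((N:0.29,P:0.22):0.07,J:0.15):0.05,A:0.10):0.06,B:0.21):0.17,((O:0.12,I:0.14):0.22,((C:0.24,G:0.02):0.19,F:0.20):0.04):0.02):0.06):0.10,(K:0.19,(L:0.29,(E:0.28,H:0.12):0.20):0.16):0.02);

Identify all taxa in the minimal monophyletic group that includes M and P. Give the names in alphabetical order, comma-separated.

Tracing M: it sits inside (D,M).
Tracing P: it sits inside (N,P).
The smallest clade enclosing both is ((D,M),(((((N,P),J),A),B),((O,I),((C,G),F)))); the answer is its 12 terminal taxa in alphabetical order.

A, B, C, D, F, G, I, J, M, N, O, P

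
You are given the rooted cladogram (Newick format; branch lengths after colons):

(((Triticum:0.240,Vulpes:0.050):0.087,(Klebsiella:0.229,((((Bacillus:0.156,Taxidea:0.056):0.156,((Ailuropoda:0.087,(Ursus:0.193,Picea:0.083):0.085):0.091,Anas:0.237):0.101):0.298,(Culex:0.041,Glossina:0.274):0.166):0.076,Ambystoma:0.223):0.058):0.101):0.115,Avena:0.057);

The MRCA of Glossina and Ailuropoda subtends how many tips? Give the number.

The MRCA of Glossina and Ailuropoda is the node subtending (((Bacillus,Taxidea),((Ailuropoda,(Ursus,Picea)),Anas)),(Culex,Glossina)).
That clade contains 8 terminal taxa: Ailuropoda, Anas, Bacillus, Culex, Glossina, Picea, Taxidea, Ursus.

8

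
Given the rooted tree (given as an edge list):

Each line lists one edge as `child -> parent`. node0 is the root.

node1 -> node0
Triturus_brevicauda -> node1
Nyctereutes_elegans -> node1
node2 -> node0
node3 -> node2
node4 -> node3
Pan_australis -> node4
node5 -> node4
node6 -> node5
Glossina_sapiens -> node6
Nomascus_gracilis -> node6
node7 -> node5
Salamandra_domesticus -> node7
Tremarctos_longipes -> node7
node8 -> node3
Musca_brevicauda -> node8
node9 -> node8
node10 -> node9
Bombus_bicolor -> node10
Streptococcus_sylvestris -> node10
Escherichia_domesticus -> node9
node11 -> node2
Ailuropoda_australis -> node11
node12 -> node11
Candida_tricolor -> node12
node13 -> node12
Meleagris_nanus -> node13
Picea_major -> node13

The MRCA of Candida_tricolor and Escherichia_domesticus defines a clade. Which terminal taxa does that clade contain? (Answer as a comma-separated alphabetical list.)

Ailuropoda_australis, Bombus_bicolor, Candida_tricolor, Escherichia_domesticus, Glossina_sapiens, Meleagris_nanus, Musca_brevicauda, Nomascus_gracilis, Pan_australis, Picea_major, Salamandra_domesticus, Streptococcus_sylvestris, Tremarctos_longipes

Tracing Candida_tricolor: it sits inside (Candida_tricolor,(Meleagris_nanus,Picea_major)).
Tracing Escherichia_domesticus: it sits inside ((Bombus_bicolor,Streptococcus_sylvestris),Escherichia_domesticus).
The smallest clade enclosing both is (((Pan_australis,((Glossina_sapiens,Nomascus_gracilis),(Salamandra_domesticus,Tremarctos_longipes))),(Musca_brevicauda,((Bombus_bicolor,Streptococcus_sylvestris),Escherichia_domesticus))),(Ailuropoda_australis,(Candida_tricolor,(Meleagris_nanus,Picea_major)))); the answer is its 13 terminal taxa in alphabetical order.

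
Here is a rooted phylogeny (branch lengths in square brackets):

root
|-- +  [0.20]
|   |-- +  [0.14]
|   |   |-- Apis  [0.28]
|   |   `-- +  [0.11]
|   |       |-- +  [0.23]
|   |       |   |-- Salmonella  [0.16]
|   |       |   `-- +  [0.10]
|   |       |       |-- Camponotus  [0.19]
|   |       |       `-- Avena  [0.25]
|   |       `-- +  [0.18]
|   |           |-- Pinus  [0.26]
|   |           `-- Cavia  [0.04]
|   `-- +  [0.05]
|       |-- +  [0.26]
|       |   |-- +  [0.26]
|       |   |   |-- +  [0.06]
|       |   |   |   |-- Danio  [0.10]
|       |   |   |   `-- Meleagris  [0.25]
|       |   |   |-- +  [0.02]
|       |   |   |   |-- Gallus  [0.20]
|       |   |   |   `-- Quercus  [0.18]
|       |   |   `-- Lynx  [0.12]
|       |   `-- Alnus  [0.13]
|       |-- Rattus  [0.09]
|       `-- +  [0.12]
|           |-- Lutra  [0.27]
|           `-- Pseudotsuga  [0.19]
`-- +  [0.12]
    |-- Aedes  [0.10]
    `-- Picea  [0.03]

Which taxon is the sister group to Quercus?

Quercus attaches to the tree at the node subtending (Gallus,Quercus).
The other lineage descending from that same node — the sister group — is the single tip Gallus.

Gallus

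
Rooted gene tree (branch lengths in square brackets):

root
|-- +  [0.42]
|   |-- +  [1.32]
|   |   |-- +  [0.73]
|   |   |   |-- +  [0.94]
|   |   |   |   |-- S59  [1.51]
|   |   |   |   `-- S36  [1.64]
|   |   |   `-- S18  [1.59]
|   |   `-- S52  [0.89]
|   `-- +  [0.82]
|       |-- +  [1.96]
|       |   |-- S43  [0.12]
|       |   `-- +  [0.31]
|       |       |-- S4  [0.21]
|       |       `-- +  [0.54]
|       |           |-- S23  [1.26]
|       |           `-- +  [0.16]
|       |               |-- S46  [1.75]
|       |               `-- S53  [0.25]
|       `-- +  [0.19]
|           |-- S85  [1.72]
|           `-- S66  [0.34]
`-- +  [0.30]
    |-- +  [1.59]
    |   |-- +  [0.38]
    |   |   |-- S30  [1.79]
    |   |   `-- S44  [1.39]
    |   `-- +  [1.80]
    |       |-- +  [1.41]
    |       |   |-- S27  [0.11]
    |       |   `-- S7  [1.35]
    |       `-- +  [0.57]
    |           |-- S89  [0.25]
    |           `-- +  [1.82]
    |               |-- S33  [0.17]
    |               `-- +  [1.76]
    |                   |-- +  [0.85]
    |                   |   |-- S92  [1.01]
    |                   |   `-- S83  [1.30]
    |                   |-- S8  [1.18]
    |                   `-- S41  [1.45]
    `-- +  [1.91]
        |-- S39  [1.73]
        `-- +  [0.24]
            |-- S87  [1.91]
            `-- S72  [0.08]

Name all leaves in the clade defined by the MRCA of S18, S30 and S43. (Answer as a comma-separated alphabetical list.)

Tracing S18: it sits inside ((S59,S36),S18).
Tracing S30: it sits inside (S30,S44).
Tracing S43: it sits inside (S43,(S4,(S23,(S46,S53)))).
The smallest clade enclosing all 3 is the whole tree (their MRCA is the root), so the answer is all 24 tips in alphabetical order.

S18, S23, S27, S30, S33, S36, S39, S4, S41, S43, S44, S46, S52, S53, S59, S66, S7, S72, S8, S83, S85, S87, S89, S92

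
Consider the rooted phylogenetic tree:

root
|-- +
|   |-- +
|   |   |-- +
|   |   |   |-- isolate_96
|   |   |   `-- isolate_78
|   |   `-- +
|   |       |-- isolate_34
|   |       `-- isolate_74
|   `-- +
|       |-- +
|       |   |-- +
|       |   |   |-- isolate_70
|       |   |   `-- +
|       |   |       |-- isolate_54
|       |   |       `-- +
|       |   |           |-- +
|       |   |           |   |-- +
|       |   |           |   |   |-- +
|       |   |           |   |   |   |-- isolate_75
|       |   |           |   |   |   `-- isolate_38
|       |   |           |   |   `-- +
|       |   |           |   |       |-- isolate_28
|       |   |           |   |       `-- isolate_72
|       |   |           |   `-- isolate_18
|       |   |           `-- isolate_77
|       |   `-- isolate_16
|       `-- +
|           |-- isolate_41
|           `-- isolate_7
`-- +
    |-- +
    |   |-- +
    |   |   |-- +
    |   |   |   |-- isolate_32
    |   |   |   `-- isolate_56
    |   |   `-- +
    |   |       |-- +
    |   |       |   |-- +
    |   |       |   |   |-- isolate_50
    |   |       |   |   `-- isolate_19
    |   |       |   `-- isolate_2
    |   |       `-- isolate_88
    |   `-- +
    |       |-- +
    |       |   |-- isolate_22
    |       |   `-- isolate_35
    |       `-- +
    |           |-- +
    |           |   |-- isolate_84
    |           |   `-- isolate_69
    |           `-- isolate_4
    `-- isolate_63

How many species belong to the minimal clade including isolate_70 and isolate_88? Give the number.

The MRCA of isolate_70 and isolate_88 is the root, so the clade is the entire tree.
That clade contains 27 terminal taxa: isolate_16, isolate_18, isolate_19, isolate_2, isolate_22, isolate_28, isolate_32, isolate_34, isolate_35, isolate_38, isolate_4, isolate_41, isolate_50, isolate_54, isolate_56, isolate_63, isolate_69, isolate_7, isolate_70, isolate_72, isolate_74, isolate_75, isolate_77, isolate_78, isolate_84, isolate_88, isolate_96.

27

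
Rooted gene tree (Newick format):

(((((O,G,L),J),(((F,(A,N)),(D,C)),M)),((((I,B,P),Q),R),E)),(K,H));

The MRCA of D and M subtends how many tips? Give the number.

6

The MRCA of D and M is the node subtending (((F,(A,N)),(D,C)),M).
That clade contains 6 terminal taxa: A, C, D, F, M, N.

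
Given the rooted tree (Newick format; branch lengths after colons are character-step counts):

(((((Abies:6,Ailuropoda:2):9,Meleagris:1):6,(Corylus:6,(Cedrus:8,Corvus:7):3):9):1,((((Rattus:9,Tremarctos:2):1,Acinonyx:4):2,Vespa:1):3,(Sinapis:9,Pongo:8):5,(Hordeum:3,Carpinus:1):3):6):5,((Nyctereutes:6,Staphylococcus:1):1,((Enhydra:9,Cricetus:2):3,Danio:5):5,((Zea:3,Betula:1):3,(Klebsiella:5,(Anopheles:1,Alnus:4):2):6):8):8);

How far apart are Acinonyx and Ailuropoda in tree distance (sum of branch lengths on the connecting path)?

33

The path runs Acinonyx → … → MRCA → … → Ailuropoda; the MRCA is the node subtending ((((Abies,Ailuropoda),Meleagris),(Corylus,(Cedrus,Corvus))),((((Rattus,Tremarctos),Acinonyx),Vespa),(Sinapis,Pongo),(Hordeum,Carpinus))).
Branch lengths along that path: 4 + 2 + 3 + 6 + 1 + 6 + 9 + 2 = 33.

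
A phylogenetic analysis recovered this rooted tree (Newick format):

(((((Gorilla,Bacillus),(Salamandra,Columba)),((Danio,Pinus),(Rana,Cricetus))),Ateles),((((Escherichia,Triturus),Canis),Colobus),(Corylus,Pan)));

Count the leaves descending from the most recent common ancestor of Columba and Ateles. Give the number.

9

The MRCA of Columba and Ateles is the node subtending ((((Gorilla,Bacillus),(Salamandra,Columba)),((Danio,Pinus),(Rana,Cricetus))),Ateles).
That clade contains 9 terminal taxa: Ateles, Bacillus, Columba, Cricetus, Danio, Gorilla, Pinus, Rana, Salamandra.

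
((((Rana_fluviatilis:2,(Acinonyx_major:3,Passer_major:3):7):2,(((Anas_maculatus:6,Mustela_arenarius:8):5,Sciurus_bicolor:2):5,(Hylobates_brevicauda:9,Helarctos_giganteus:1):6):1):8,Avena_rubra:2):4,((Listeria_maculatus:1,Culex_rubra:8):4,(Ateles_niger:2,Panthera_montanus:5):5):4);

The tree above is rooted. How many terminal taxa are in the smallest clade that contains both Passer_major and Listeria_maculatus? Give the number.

The MRCA of Passer_major and Listeria_maculatus is the root, so the clade is the entire tree.
That clade contains 13 terminal taxa: Acinonyx_major, Anas_maculatus, Ateles_niger, Avena_rubra, Culex_rubra, Helarctos_giganteus, Hylobates_brevicauda, Listeria_maculatus, Mustela_arenarius, Panthera_montanus, Passer_major, Rana_fluviatilis, Sciurus_bicolor.

13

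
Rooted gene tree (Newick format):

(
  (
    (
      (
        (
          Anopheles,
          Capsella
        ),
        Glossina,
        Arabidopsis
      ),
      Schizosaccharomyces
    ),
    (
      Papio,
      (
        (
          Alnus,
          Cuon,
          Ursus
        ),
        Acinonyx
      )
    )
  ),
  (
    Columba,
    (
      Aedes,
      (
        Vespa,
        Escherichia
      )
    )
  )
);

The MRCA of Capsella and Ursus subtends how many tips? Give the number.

The MRCA of Capsella and Ursus is the node subtending ((((Anopheles,Capsella),Glossina,Arabidopsis),Schizosaccharomyces),(Papio,((Alnus,Cuon,Ursus),Acinonyx))).
That clade contains 10 terminal taxa: Acinonyx, Alnus, Anopheles, Arabidopsis, Capsella, Cuon, Glossina, Papio, Schizosaccharomyces, Ursus.

10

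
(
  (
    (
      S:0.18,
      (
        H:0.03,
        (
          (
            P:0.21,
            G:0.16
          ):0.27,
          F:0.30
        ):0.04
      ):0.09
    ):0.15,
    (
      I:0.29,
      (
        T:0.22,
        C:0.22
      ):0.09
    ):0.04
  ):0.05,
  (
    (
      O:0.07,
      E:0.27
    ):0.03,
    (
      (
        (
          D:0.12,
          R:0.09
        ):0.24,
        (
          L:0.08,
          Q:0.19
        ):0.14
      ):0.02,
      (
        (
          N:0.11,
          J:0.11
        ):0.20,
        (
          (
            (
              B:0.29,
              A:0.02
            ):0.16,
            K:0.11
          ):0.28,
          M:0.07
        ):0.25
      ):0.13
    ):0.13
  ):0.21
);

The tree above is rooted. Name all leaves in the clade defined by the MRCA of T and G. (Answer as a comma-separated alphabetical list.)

C, F, G, H, I, P, S, T

Tracing T: it sits inside (T,C).
Tracing G: it sits inside (P,G).
The smallest clade enclosing both is ((S,(H,((P,G),F))),(I,(T,C))); the answer is its 8 terminal taxa in alphabetical order.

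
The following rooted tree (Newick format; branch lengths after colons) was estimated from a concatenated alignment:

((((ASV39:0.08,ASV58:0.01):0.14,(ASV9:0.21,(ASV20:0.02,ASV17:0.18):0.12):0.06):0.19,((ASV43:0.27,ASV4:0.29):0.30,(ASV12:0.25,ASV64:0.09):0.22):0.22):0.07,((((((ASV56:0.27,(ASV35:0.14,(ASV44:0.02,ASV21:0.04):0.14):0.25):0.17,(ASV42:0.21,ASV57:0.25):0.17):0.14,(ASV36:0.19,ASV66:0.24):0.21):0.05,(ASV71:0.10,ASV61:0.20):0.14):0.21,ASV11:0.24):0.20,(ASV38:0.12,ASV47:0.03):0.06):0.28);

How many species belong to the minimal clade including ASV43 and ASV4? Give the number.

2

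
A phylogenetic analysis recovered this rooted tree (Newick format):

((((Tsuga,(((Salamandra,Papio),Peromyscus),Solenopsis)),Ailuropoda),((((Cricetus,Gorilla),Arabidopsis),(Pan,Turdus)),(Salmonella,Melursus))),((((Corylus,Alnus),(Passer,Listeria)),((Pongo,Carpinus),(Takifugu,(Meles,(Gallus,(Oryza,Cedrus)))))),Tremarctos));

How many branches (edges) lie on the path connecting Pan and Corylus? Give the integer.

The MRCA of Pan and Corylus is the root of the tree.
From Pan up to that node: 5 branches. From Corylus up to the same node: 5 branches. Total: 5 + 5 = 10.

10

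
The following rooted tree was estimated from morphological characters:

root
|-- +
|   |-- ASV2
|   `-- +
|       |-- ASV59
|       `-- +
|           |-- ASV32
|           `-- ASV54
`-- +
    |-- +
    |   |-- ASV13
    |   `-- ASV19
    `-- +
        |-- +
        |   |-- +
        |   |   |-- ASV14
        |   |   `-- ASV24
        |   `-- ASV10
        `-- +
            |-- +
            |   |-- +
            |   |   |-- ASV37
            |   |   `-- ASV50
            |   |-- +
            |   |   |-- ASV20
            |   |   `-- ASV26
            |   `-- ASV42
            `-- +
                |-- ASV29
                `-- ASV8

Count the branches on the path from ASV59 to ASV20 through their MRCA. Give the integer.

9

The MRCA of ASV59 and ASV20 is the root of the tree.
From ASV59 up to that node: 3 branches. From ASV20 up to the same node: 6 branches. Total: 3 + 6 = 9.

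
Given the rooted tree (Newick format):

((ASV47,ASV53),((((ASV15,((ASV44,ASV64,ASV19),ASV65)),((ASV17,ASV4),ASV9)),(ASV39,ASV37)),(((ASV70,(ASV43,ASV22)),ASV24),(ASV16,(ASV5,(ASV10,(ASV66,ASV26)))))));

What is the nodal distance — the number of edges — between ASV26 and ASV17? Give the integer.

11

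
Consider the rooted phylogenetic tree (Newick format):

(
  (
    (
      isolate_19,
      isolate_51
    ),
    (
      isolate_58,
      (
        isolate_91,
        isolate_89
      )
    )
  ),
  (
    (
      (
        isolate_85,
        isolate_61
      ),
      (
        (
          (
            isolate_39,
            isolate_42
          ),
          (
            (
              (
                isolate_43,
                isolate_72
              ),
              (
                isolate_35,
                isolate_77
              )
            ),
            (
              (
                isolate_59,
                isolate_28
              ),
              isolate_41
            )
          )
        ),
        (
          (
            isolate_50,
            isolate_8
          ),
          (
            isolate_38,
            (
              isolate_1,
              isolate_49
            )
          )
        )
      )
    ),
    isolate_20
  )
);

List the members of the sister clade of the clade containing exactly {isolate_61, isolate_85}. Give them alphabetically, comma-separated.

isolate_1, isolate_28, isolate_35, isolate_38, isolate_39, isolate_41, isolate_42, isolate_43, isolate_49, isolate_50, isolate_59, isolate_72, isolate_77, isolate_8

The clade containing exactly {isolate_61, isolate_85} attaches to the tree at the node subtending ((isolate_85,isolate_61),(((isolate_39,isolate_42),(((isolate_43,isolate_72),(isolate_35,isolate_77)),((isolate_59,isolate_28),isolate_41))),((isolate_50,isolate_8),(isolate_38,(isolate_1,isolate_49))))).
The other lineage descending from that same node — the sister group — is (((isolate_39,isolate_42),(((isolate_43,isolate_72),(isolate_35,isolate_77)),((isolate_59,isolate_28),isolate_41))),((isolate_50,isolate_8),(isolate_38,(isolate_1,isolate_49)))); its 14 tips in alphabetical order are the answer.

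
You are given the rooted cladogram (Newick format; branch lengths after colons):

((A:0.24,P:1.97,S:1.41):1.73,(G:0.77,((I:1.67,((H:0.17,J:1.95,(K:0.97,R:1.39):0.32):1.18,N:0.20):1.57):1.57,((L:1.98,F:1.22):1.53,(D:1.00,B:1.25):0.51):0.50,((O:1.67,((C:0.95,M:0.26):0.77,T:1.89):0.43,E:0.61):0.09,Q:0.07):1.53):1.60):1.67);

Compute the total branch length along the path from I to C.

7.01

The path runs I → … → MRCA → … → C; the MRCA is the node subtending ((I,((H,J,(K,R)),N)),((L,F),(D,B)),((O,((C,M),T),E),Q)).
Branch lengths along that path: 1.67 + 1.57 + 1.53 + 0.09 + 0.43 + 0.77 + 0.95 = 7.01.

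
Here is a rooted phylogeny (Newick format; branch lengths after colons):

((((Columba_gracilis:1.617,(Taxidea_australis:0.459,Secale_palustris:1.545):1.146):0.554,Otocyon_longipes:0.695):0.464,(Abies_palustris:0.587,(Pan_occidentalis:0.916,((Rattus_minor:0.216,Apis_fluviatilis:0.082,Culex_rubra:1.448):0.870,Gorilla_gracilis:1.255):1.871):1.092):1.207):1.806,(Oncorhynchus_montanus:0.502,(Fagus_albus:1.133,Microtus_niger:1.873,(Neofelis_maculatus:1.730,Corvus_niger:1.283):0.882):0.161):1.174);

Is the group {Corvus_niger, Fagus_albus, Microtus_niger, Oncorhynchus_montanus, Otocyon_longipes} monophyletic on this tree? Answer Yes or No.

The MRCA of the listed taxa is the root, so the smallest clade containing them is the whole tree.
That clade also contains Abies_palustris, Apis_fluviatilis, Columba_gracilis, Culex_rubra, Gorilla_gracilis, Neofelis_maculatus, Pan_occidentalis, Rattus_minor, Secale_palustris, Taxidea_australis, which are not in the proposed group, so the group is not monophyletic.

No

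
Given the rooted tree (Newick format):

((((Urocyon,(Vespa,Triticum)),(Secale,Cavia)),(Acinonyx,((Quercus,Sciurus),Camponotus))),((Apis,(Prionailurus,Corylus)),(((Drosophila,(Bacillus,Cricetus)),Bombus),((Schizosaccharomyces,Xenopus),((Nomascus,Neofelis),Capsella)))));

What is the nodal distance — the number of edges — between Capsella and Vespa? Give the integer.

10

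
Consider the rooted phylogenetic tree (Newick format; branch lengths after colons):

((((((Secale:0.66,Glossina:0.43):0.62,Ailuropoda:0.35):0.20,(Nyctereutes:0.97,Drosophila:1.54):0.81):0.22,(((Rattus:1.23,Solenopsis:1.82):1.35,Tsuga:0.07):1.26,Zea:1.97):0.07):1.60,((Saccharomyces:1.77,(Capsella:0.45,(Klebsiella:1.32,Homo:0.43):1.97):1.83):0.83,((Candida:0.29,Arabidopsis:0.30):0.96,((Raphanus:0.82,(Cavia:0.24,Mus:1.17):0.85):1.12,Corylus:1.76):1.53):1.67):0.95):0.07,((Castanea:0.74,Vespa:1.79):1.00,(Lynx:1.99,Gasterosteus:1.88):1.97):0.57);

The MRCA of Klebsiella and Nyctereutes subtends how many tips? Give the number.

The MRCA of Klebsiella and Nyctereutes is the node subtending (((((Secale,Glossina),Ailuropoda),(Nyctereutes,Drosophila)),(((Rattus,Solenopsis),Tsuga),Zea)),((Saccharomyces,(Capsella,(Klebsiella,Homo))),((Candida,Arabidopsis),((Raphanus,(Cavia,Mus)),Corylus)))).
That clade contains 19 terminal taxa: Ailuropoda, Arabidopsis, Candida, Capsella, Cavia, Corylus, Drosophila, Glossina, Homo, Klebsiella, Mus, Nyctereutes, Raphanus, Rattus, Saccharomyces, Secale, Solenopsis, Tsuga, Zea.

19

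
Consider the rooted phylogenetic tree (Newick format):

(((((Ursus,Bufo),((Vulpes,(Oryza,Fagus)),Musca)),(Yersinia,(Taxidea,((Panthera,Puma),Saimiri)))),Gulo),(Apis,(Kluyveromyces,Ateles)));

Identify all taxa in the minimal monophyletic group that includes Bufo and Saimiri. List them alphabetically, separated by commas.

Tracing Bufo: it sits inside (Ursus,Bufo).
Tracing Saimiri: it sits inside ((Panthera,Puma),Saimiri).
The smallest clade enclosing both is (((Ursus,Bufo),((Vulpes,(Oryza,Fagus)),Musca)),(Yersinia,(Taxidea,((Panthera,Puma),Saimiri)))); the answer is its 11 terminal taxa in alphabetical order.

Bufo, Fagus, Musca, Oryza, Panthera, Puma, Saimiri, Taxidea, Ursus, Vulpes, Yersinia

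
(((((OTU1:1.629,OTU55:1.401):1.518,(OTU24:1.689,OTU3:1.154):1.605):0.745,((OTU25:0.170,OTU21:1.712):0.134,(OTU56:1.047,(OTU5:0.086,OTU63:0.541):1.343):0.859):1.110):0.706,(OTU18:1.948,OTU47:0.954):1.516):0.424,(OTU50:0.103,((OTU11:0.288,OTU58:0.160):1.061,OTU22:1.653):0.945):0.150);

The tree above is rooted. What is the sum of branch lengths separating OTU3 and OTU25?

4.918

The path runs OTU3 → … → MRCA → … → OTU25; the MRCA is the node subtending (((OTU1,OTU55),(OTU24,OTU3)),((OTU25,OTU21),(OTU56,(OTU5,OTU63)))).
Branch lengths along that path: 1.154 + 1.605 + 0.745 + 1.110 + 0.134 + 0.170 = 4.918.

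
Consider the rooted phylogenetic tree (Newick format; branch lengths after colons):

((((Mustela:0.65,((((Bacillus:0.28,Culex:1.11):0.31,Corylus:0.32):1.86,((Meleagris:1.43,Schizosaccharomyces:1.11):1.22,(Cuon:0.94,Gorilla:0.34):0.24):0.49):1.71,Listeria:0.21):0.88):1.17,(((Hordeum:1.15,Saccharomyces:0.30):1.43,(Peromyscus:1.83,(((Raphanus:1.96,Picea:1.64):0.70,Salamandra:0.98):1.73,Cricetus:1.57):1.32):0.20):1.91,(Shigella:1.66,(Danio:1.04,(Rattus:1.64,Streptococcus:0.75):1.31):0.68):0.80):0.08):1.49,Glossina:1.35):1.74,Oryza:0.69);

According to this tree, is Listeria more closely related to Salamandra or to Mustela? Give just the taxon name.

Mustela

The MRCA of Listeria and Mustela subtends (Mustela,((((Bacillus,Culex),Corylus),((Meleagris,Schizosaccharomyces),(Cuon,Gorilla))),Listeria)) (9 taxa).
The MRCA of Listeria and Salamandra subtends ((Mustela,((((Bacillus,Culex),Corylus),((Meleagris,Schizosaccharomyces),(Cuon,Gorilla))),Listeria)),(((Hordeum,Saccharomyces),(Peromyscus,(((Raphanus,Picea),Salamandra),Cricetus))),(Shigella,(Danio,(Rattus,Streptococcus))))) (20 taxa).
The first is nested inside the second, so Listeria shares a more recent common ancestor with Mustela.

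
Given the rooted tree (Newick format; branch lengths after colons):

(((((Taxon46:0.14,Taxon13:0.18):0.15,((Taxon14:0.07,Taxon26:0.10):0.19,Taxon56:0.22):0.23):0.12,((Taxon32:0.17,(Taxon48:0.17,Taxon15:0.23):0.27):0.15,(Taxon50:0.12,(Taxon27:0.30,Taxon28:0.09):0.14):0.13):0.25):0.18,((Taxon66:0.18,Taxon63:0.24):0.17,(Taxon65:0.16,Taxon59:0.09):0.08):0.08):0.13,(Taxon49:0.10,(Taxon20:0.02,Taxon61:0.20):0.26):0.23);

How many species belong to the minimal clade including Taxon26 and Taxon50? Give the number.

11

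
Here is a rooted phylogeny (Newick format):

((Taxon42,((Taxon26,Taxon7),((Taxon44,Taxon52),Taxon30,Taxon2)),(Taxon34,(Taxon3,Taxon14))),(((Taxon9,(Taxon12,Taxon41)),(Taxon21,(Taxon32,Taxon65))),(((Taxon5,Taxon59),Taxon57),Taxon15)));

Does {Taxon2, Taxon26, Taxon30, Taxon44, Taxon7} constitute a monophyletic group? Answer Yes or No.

The MRCA of the listed taxa subtends ((Taxon26,Taxon7),((Taxon44,Taxon52),Taxon30,Taxon2)).
That clade also contains Taxon52, which is not in the proposed group, so the group is not monophyletic.

No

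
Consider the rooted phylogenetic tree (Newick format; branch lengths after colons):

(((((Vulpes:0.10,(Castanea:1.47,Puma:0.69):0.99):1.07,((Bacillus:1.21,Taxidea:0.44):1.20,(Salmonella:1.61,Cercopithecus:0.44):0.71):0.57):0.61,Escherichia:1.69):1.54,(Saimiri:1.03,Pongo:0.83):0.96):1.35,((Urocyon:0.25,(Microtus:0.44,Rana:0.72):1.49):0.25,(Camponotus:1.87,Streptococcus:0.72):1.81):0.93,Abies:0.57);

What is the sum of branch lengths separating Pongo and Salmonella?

6.83

The path runs Pongo → … → MRCA → … → Salmonella; the MRCA is the node subtending ((((Vulpes,(Castanea,Puma)),((Bacillus,Taxidea),(Salmonella,Cercopithecus))),Escherichia),(Saimiri,Pongo)).
Branch lengths along that path: 0.83 + 0.96 + 1.54 + 0.61 + 0.57 + 0.71 + 1.61 = 6.83.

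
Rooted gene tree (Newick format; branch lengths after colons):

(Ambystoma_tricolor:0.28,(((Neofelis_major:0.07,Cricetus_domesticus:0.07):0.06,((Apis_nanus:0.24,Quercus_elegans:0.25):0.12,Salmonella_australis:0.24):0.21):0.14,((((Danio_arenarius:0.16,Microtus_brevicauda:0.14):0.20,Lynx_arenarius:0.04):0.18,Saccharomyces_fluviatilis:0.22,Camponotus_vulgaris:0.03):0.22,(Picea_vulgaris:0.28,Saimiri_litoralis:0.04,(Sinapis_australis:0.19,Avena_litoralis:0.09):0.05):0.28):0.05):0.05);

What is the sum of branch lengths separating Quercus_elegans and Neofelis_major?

0.71

The path runs Quercus_elegans → … → MRCA → … → Neofelis_major; the MRCA is the node subtending ((Neofelis_major,Cricetus_domesticus),((Apis_nanus,Quercus_elegans),Salmonella_australis)).
Branch lengths along that path: 0.25 + 0.12 + 0.21 + 0.06 + 0.07 = 0.71.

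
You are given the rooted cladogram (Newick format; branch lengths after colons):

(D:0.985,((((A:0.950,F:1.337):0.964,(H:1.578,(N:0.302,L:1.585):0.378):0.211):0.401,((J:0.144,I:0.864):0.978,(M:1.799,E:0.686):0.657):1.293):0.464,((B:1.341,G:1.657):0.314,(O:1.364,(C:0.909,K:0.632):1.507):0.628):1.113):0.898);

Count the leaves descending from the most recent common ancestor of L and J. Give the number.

9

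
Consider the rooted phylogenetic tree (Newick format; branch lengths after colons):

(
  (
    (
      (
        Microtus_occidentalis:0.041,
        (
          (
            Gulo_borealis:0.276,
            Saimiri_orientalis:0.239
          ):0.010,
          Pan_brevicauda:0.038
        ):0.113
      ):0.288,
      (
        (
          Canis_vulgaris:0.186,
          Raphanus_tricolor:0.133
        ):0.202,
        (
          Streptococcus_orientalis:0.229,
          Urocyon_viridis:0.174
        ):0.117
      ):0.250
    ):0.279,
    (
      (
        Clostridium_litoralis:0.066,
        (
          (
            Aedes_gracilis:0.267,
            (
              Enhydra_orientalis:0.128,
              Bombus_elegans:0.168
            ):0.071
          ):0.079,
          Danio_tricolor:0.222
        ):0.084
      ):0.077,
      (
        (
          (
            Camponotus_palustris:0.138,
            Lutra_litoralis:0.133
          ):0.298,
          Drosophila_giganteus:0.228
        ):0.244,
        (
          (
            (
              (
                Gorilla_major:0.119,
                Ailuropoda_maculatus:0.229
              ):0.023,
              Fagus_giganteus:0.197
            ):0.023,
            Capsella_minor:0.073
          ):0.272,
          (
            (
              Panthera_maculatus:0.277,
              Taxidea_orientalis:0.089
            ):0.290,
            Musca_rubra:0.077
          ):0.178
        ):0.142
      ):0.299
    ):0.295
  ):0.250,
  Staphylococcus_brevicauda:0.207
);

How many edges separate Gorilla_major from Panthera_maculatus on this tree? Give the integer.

The MRCA of Gorilla_major and Panthera_maculatus is the node subtending ((((Gorilla_major,Ailuropoda_maculatus),Fagus_giganteus),Capsella_minor),((Panthera_maculatus,Taxidea_orientalis),Musca_rubra)).
From Gorilla_major up to that node: 4 branches. From Panthera_maculatus up to the same node: 3 branches. Total: 4 + 3 = 7.

7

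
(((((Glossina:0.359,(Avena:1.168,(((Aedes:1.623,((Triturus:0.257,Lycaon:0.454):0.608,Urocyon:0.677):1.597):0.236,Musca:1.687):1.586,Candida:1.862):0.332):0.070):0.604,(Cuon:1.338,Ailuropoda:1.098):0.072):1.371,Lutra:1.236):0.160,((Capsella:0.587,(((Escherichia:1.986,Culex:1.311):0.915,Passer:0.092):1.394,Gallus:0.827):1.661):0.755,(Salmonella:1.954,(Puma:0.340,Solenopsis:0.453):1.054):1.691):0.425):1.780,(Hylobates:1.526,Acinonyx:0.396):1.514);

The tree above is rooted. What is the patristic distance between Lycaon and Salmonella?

11.088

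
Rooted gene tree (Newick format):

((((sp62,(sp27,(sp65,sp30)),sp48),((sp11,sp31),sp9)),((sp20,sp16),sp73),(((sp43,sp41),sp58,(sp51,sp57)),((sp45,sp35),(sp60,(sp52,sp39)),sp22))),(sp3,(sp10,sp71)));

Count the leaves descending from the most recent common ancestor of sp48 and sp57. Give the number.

The MRCA of sp48 and sp57 is the node subtending (((sp62,(sp27,(sp65,sp30)),sp48),((sp11,sp31),sp9)),((sp20,sp16),sp73),(((sp43,sp41),sp58,(sp51,sp57)),((sp45,sp35),(sp60,(sp52,sp39)),sp22))).
That clade contains 22 terminal taxa: sp11, sp16, sp20, sp22, sp27, sp30, sp31, sp35, sp39, sp41, sp43, sp45, sp48, sp51, sp52, sp57, sp58, sp60, sp62, sp65, sp73, sp9.

22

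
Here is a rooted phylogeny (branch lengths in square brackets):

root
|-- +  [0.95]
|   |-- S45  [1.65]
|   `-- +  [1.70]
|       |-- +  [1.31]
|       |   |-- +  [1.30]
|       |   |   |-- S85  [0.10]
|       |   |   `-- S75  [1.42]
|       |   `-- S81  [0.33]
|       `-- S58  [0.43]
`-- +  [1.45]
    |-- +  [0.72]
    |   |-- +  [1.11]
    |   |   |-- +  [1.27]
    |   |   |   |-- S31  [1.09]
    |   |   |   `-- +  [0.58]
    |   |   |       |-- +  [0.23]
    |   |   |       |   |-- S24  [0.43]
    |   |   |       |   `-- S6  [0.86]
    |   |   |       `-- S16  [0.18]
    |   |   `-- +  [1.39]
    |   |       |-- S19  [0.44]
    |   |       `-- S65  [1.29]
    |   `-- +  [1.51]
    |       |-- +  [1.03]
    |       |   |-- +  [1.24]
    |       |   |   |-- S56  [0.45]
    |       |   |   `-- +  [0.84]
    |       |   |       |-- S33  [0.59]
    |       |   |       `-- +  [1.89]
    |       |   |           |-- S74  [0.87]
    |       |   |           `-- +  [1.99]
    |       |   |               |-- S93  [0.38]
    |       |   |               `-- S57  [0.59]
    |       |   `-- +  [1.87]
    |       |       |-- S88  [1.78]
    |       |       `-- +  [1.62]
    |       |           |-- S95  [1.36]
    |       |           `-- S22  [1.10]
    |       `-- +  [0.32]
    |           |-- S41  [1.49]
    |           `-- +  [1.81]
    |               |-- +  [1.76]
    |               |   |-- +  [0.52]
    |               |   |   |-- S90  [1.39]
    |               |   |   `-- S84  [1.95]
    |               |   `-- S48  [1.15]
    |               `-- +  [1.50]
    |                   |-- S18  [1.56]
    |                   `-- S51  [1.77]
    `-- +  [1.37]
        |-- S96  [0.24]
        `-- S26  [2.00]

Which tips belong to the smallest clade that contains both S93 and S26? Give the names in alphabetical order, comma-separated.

S16, S18, S19, S22, S24, S26, S31, S33, S41, S48, S51, S56, S57, S6, S65, S74, S84, S88, S90, S93, S95, S96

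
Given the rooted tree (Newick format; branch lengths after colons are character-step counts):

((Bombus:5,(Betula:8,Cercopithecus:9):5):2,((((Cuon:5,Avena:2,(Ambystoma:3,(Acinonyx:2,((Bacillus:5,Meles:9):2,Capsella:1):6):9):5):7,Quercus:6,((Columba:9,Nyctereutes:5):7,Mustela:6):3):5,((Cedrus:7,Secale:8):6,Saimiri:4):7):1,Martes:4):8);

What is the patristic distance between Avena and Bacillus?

29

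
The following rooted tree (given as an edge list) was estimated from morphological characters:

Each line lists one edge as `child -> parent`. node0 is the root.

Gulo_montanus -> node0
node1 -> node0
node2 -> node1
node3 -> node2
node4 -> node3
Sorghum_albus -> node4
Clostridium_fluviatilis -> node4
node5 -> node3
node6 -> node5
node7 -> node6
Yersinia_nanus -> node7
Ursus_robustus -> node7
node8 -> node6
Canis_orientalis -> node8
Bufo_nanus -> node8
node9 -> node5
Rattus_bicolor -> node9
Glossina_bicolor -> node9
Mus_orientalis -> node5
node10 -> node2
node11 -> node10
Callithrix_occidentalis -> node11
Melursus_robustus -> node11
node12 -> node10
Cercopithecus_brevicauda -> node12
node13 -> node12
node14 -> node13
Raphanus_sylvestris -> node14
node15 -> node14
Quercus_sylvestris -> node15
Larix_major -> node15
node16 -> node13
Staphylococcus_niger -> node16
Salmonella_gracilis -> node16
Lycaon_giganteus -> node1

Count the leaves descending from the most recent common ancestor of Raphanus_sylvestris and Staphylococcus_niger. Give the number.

The MRCA of Raphanus_sylvestris and Staphylococcus_niger is the node subtending ((Raphanus_sylvestris,(Quercus_sylvestris,Larix_major)),(Staphylococcus_niger,Salmonella_gracilis)).
That clade contains 5 terminal taxa: Larix_major, Quercus_sylvestris, Raphanus_sylvestris, Salmonella_gracilis, Staphylococcus_niger.

5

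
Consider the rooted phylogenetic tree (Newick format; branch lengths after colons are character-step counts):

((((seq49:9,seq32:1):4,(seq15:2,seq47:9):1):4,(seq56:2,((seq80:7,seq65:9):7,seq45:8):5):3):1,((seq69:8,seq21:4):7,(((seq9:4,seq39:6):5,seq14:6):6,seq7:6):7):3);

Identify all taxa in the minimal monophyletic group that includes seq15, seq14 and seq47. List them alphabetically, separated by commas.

seq14, seq15, seq21, seq32, seq39, seq45, seq47, seq49, seq56, seq65, seq69, seq7, seq80, seq9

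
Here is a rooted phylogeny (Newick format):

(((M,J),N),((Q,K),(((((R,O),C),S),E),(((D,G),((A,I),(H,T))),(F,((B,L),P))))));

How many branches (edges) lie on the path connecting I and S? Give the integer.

8

The MRCA of I and S is the node subtending (((((R,O),C),S),E),(((D,G),((A,I),(H,T))),(F,((B,L),P)))).
From I up to that node: 5 branches. From S up to the same node: 3 branches. Total: 5 + 3 = 8.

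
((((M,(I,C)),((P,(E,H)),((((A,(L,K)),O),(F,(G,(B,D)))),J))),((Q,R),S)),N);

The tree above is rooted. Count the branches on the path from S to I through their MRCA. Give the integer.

The MRCA of S and I is the node subtending (((M,(I,C)),((P,(E,H)),((((A,(L,K)),O),(F,(G,(B,D)))),J))),((Q,R),S)).
From S up to that node: 2 branches. From I up to the same node: 4 branches. Total: 2 + 4 = 6.

6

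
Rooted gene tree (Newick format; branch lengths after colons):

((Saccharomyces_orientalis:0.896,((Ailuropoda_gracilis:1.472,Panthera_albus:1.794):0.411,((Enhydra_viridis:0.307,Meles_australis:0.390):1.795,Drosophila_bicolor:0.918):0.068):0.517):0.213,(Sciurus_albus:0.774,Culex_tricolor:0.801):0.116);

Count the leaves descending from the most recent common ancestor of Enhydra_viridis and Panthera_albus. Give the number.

5

The MRCA of Enhydra_viridis and Panthera_albus is the node subtending ((Ailuropoda_gracilis,Panthera_albus),((Enhydra_viridis,Meles_australis),Drosophila_bicolor)).
That clade contains 5 terminal taxa: Ailuropoda_gracilis, Drosophila_bicolor, Enhydra_viridis, Meles_australis, Panthera_albus.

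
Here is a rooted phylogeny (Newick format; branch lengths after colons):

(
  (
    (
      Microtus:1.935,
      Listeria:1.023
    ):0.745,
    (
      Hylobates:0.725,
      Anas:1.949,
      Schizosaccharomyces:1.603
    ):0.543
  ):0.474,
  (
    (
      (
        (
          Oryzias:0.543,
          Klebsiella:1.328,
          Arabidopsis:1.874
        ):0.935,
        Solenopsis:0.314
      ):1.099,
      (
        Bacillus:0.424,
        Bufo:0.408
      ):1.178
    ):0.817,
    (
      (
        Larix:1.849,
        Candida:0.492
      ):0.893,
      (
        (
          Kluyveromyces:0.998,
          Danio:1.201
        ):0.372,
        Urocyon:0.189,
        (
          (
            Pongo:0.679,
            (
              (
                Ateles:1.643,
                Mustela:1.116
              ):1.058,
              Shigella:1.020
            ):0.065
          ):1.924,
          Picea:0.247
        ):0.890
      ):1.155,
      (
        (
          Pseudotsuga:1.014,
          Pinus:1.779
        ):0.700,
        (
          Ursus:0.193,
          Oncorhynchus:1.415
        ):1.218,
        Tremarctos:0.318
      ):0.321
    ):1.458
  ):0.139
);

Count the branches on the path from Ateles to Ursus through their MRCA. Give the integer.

9

The MRCA of Ateles and Ursus is the node subtending ((Larix,Candida),((Kluyveromyces,Danio),Urocyon,((Pongo,((Ateles,Mustela),Shigella)),Picea)),((Pseudotsuga,Pinus),(Ursus,Oncorhynchus),Tremarctos)).
From Ateles up to that node: 6 branches. From Ursus up to the same node: 3 branches. Total: 6 + 3 = 9.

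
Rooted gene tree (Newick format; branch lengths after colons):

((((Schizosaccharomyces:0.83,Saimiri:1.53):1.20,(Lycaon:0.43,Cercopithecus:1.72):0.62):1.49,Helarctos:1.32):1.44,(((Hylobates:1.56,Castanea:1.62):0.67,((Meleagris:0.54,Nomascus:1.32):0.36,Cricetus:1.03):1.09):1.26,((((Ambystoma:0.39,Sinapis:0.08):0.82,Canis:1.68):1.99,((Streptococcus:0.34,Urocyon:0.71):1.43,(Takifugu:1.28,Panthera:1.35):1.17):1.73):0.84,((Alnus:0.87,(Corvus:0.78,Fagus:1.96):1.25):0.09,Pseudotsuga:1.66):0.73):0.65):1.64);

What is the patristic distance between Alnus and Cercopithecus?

9.25

The path runs Alnus → … → MRCA → … → Cercopithecus; the MRCA is the root of the tree.
Branch lengths along that path: 0.87 + 0.09 + 0.73 + 0.65 + 1.64 + 1.44 + 1.49 + 0.62 + 1.72 = 9.25.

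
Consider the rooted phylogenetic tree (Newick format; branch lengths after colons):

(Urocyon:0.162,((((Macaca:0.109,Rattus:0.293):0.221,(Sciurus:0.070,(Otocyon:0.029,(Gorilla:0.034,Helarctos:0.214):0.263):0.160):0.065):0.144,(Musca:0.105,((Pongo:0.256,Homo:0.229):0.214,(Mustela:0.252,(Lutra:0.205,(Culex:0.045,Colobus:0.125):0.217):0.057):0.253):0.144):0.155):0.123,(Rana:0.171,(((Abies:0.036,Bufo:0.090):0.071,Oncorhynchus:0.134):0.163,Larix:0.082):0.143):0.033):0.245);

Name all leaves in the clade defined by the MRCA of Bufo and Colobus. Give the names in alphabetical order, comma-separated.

Abies, Bufo, Colobus, Culex, Gorilla, Helarctos, Homo, Larix, Lutra, Macaca, Musca, Mustela, Oncorhynchus, Otocyon, Pongo, Rana, Rattus, Sciurus

Tracing Bufo: it sits inside (Abies,Bufo).
Tracing Colobus: it sits inside (Culex,Colobus).
The smallest clade enclosing both is ((((Macaca,Rattus),(Sciurus,(Otocyon,(Gorilla,Helarctos)))),(Musca,((Pongo,Homo),(Mustela,(Lutra,(Culex,Colobus)))))),(Rana,(((Abies,Bufo),Oncorhynchus),Larix))); the answer is its 18 terminal taxa in alphabetical order.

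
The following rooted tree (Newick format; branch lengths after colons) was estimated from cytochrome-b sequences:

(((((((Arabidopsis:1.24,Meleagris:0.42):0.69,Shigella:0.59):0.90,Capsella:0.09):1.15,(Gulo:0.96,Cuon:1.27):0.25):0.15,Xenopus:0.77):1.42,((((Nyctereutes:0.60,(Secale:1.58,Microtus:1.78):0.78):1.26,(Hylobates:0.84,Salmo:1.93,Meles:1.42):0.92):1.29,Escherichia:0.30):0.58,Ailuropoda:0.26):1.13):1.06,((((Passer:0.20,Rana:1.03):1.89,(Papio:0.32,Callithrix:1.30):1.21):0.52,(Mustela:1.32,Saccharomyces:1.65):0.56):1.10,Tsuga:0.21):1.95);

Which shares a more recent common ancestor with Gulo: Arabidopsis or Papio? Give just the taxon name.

Arabidopsis

The MRCA of Gulo and Arabidopsis subtends ((((Arabidopsis,Meleagris),Shigella),Capsella),(Gulo,Cuon)) (6 taxa).
The MRCA of Gulo and Papio is the root, subtending the entire tree (22 taxa).
The first is nested inside the second, so Gulo shares a more recent common ancestor with Arabidopsis.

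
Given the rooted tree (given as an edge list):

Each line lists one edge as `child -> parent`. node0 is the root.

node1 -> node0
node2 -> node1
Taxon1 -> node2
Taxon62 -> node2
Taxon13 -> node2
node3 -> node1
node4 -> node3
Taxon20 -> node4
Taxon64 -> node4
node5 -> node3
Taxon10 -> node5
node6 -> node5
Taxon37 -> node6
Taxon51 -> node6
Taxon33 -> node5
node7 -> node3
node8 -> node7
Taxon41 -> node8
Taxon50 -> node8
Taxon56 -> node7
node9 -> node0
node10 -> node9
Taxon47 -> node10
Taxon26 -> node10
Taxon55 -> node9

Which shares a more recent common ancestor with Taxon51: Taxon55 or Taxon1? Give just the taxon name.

Taxon1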